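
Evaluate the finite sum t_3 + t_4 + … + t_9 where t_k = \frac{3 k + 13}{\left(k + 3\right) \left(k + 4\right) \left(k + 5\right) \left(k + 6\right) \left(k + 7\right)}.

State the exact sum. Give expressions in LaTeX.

Compute t_(k+1)/t_k: get (k + 3)*(3*k + 16)/((k + 8)*(3*k + 13)).
Gosper form: A/B · C(k+1)/C(k) with A=k + 3, B=k + 8, C=k + 13/3.
f must satisfy (k + 3)·f(k+1) − (k + 7)·f(k) = k + 13/3.
Bound: deg f ≤ 4.
Match coefficients ⇒ f(k) = k*(k + 4)*(k**2 + 14*k + 63)/270.
Certificate R = B(k−1)f/C = k*(k + 4)*(k + 7)*(k**2 + 14*k + 63)/(90*(3*k + 13)) gives s_k = k*(k**2 + 14*k + 63)/(90*(k**3 + 14*k**2 + 63*k + 90)).
Verify: (3*k + 13)/(k**5 + 25*k**4 + 245*k**3 + 1175*k**2 + 2754*k + 2520) matches t_k.
Σ_(k=3)^(9) t_k = s_(10) − s_(3) = 101/9360 − (19/2160) = 7/3510.

Σ = 7/3510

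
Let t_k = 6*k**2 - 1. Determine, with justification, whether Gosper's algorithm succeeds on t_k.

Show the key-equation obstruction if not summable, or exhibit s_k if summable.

Yes. s_k = k**2*(2*k - 3).

The ratio is (6*(k + 1)**2 - 1)/(6*k**2 - 1).
So A=1 and B=1, with C=k**2 - 1/6.
Solve (1)·f(k+1) − (1)·f(k) = k**2 - 1/6.
deg f ≤ 3 (via 0,0,2).
Coefficient equations give f(k) = k**2*(2*k - 3)/6.
Certificate R = B(k−1)f/C = k**2*(2*k - 3)/(6*k**2 - 1) gives s_k = k**2*(2*k - 3).
s_(k+1) − s_k = 6*k**2 - 1 = t_k.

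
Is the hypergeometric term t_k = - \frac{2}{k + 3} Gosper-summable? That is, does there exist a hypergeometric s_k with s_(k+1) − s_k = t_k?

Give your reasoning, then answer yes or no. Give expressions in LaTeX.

No. Not Gosper-summable.

Ratio r(k) = (k + 3)/(k + 4).
Take A(k)=k + 3, B(k)=k + 4, C(k)=1.
Solve (k + 3)·f(k+1) − (k + 3)·f(k) = 1.
From deg A=1, deg B=1, deg C=0: d=0.
Generic f = c0 gives residual -1; -1 = 0 cannot hold, so t_k is not Gosper-summable.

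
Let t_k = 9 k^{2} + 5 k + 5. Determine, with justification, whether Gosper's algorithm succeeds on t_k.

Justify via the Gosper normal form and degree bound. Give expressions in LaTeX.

Yes. s_k = k \left(3 k^{2} - 2 k + 4\right).

r(k) = (9*k**2 + 23*k + 19)/(9*k**2 + 5*k + 5) after simplifying.
Normal form (A,B,C) = (1, 1, k**2 + 5*k/9 + 5/9).
Solve (1)·f(k+1) − (1)·f(k) = k**2 + 5*k/9 + 5/9.
Degrees (0,0,2) ⇒ d ≤ 3.
Coefficient equations give f(k) = k*(3*k**2 - 2*k + 4)/9.
Then R = B(k−1)f/C = k*(3*k**2 - 2*k + 4)/(9*k**2 + 5*k + 5), so s_k = R(k)·t_k = k*(3*k**2 - 2*k + 4).
Check: Δs_k = 9*k**2 + 5*k + 5. ✓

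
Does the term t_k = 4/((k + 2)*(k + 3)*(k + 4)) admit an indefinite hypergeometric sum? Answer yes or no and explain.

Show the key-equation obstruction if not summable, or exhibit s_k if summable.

Compute t_(k+1)/t_k: get (k + 2)/(k + 5).
Normal form (A,B,C) = (k + 2, k + 5, 1).
f must satisfy (k + 2)·f(k+1) − (k + 4)·f(k) = 1.
Bound: deg f ≤ 2.
Solve for f: f(k) = k*(k + 5)/12 (degree 2 ≤ 2).
Then R = B(k−1)f/C = k*(k + 4)*(k + 5)/12, so s_k = R(k)·t_k = k*(k + 5)/(3*(k + 2)*(k + 3)).
Verify: 4/(k**3 + 9*k**2 + 26*k + 24) matches t_k.

Yes. s_k = k*(k + 5)/(3*(k + 2)*(k + 3)).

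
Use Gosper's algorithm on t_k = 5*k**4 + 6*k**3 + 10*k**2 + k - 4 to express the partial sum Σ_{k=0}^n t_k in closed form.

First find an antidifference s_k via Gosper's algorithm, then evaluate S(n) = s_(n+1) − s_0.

The ratio is (5*k**4 + 26*k**3 + 58*k**2 + 59*k + 18)/(5*k**4 + 6*k**3 + 10*k**2 + k - 4).
Normal form (A,B,C) = (1, 1, k**4 + 6*k**3/5 + 2*k**2 + k/5 - 4/5).
Solve (1)·f(k+1) − (1)·f(k) = k**4 + 6*k**3/5 + 2*k**2 + k/5 - 4/5.
d = 5 from the (0,0,4) case.
Solving with deg f ≤ 5: f(k) = k*(k**2 + 3)*(k**2 - k - 1)/5.
Get s_k = R·t_k = k*(k**4 - k**3 + 2*k**2 - 3*k - 3) with R(k) = B(k−1)f(k)/C(k) = k*(k**2 + 3)*(k**2 - k - 1)/(5*k**4 + 6*k**3 + 10*k**2 + k - 4).
s_(k+1) − s_k = 5*k**4 + 6*k**3 + 10*k**2 + k - 4 = t_k.
Σ_(k=0)^n t_k = s_(n+1) − s_(0) = (n**5 + 4*n**4 + 8*n**3 + 7*n**2 - 2*n - 4) − (0), i.e. n**5 + 4*n**4 + 8*n**3 + 7*n**2 - 2*n - 4.

S(n) = n**5 + 4*n**4 + 8*n**3 + 7*n**2 - 2*n - 4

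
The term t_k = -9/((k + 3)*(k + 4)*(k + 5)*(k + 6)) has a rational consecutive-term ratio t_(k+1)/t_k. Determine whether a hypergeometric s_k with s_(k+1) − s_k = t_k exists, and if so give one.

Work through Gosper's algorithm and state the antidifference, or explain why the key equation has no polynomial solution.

s_k = k*(-k**2 - 12*k - 47)/(20*(k + 3)*(k + 4)*(k + 5))

The ratio is (k + 3)/(k + 7).
Take A(k)=k + 3, B(k)=k + 7, C(k)=1.
Set up (k + 3)·f(k+1) − (k + 6)·f(k) − (1) = 0.
d = 3 from the (1,1,0) case.
Match coefficients ⇒ f(k) = k*(k**2 + 12*k + 47)/180.
R(k) = B(k−1)·f(k)/C(k) = k*(k + 6)*(k**2 + 12*k + 47)/180; s_k = R·t_k = k*(-k**2 - 12*k - 47)/(20*(k + 3)*(k + 4)*(k + 5)).
Check: Δs_k = -9/(k**4 + 18*k**3 + 119*k**2 + 342*k + 360). ✓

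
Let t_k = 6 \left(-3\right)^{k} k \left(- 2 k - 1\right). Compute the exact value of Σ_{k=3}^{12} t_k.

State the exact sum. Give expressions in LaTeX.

Σ = -746142678

t_(k+1)/t_k = -3*(k + 1)*(2*k + 3)/(k*(2*k + 1)).
Normal form (A,B,C) = (-3, 1, k**2 + k/2).
Set up (-3)·f(k+1) − (1)·f(k) − (k**2 + k/2) = 0.
Bound: deg f ≤ 2.
Coefficient equations give f(k) = -k*(k - 1)/4.
Certificate R = B(k−1)f/C = -(k - 1)/(2*(2*k + 1)) gives s_k = 3*(-3)**k*k*(k - 1).
s_(k+1) − s_k = 6*(-3)**k*k*(-2*k - 1) = t_k.
Evaluate s at k=13 and k=3: -746143164 and -486; difference -746142678.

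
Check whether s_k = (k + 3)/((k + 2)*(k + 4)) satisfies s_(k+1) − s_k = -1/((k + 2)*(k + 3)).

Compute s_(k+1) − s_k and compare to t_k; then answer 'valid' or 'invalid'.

Invalid: residual (2*k + 7)/(k**4 + 14*k**3 + 71*k**2 + 154*k + 120) ≠ 0.

s_(k+1) = (k + 4)/((k + 3)*(k + 5))
s_(k+1) − s_k = (-k**2 - 7*k - 13)/(k**4 + 14*k**3 + 71*k**2 + 154*k + 120)
(s_(k+1) − s_k) − t_k = (2*k + 7)/(k**4 + 14*k**3 + 71*k**2 + 154*k + 120)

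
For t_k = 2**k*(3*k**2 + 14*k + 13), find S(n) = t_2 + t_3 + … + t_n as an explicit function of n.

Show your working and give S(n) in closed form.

S(n) = 6*2**n*n**2 + 16*2**n*n + 16*2**n - 76

Step 1: r(k) = 2*(3*k**2 + 20*k + 30)/(3*k**2 + 14*k + 13).
So A=2 and B=1, with C=k**2 + 14*k/3 + 13/3.
Key eq: (2)·f(k+1) = (1)·f(k) + (k**2 + 14*k/3 + 13/3).
From deg A=0, deg B=0, deg C=2: d=2.
A polynomial solution: f(k) = (3*k**2 + 2*k + 3)/3.
Get s_k = R·t_k = 2**k*(3*k**2 + 2*k + 3) with R(k) = B(k−1)f(k)/C(k) = (3*k**2 + 2*k + 3)/(3*k**2 + 14*k + 13).
Δs = 2**k*(3*k**2 + 14*k + 13), as required.
Σ_(k=2)^n t_k = s_(n+1) − s_(2) = (2**(n + 1)*(3*n**2 + 8*n + 8)) − (76), i.e. 6*2**n*n**2 + 16*2**n*n + 16*2**n - 76.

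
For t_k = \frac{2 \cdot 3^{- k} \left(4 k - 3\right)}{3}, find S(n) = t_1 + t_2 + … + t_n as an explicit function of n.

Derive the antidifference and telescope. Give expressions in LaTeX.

r(k) = (4*k + 1)/(3*(4*k - 3)) after simplifying.
So A=1/3 and B=1, with C=k - 3/4.
Set up (1/3)·f(k+1) − (1)·f(k) − (k - 3/4) = 0.
Bound: deg f ≤ 1.
Match coefficients ⇒ f(k) = -3*(4*k - 1)/8.
So s_k = (B(k−1)f/C)·t_k = (-3*(4*k - 1)/(2*(4*k - 3)))·t_k = (1 - 4*k)/3**k.
Δs = 2*(4*k - 3)/(3*3**k), as required.
Evaluate: s_(n+1) = 3**(-n - 1)*(-4*n - 3); subtract s_(1) = -1 ⇒ S(n) = 3**(-n - 1)*(3**(n + 1) - 4*n - 3).

S(n) = 3^{- n - 1} \left(3^{n + 1} - 4 n - 3\right)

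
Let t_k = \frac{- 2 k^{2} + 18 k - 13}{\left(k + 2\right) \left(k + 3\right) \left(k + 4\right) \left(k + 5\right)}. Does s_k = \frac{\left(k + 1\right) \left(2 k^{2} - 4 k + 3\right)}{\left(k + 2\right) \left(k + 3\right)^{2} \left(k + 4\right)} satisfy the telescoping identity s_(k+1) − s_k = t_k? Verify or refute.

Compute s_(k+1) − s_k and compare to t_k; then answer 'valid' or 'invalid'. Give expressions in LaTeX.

s_(k+1) = -(k + 2)*(4*k - 2*(k + 1)**2 + 1)/((k + 3)*(k + 4)**2*(k + 5))
s_(k+1) − s_k = (-2*k**4 + 12*k**3 + 77*k**2 + 9*k - 48)/(k**6 + 21*k**5 + 181*k**4 + 819*k**3 + 2050*k**2 + 2688*k + 1440)
(s_(k+1) − s_k) − t_k = 4*(2*k**3 - 3*k**2 - 29*k + 27)/(k**6 + 21*k**5 + 181*k**4 + 819*k**3 + 2050*k**2 + 2688*k + 1440)

Invalid: residual \frac{4 \left(2 k^{3} - 3 k^{2} - 29 k + 27\right)}{k^{6} + 21 k^{5} + 181 k^{4} + 819 k^{3} + 2050 k^{2} + 2688 k + 1440} ≠ 0.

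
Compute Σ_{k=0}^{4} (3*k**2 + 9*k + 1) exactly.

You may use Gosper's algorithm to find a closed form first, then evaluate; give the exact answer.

Σ = 185

r(k) = (3*k**2 + 15*k + 13)/(3*k**2 + 9*k + 1) after simplifying.
Normal form (A,B,C) = (1, 1, k**2 + 3*k + 1/3).
Key eq: (1)·f(k+1) = (1)·f(k) + (k**2 + 3*k + 1/3).
d = 3 from the (0,0,2) case.
Coefficient equations give f(k) = k*(k**2 + 3*k - 3)/3.
R(k) = B(k−1)·f(k)/C(k) = k*(k**2 + 3*k - 3)/(3*k**2 + 9*k + 1); s_k = R·t_k = k*(k**2 + 3*k - 3).
s_(k+1) − s_k = 3*k**2 + 9*k + 1 = t_k.
Telescoping: Σ = s_(5) − s_(0) = 185 − (0) = 185.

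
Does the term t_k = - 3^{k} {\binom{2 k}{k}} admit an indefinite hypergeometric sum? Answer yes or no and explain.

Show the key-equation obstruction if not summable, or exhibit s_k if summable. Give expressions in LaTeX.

Compute t_(k+1)/t_k: get 6*(2*k + 1)/(k + 1).
Take A(k)=12*k + 6, B(k)=k + 1, C(k)=1.
Need (12*k + 6)·f(k+1) − (k)·f(k) = 1.
d = -1 from the (1,1,0) case.
Negative degree bound (-1): no f exists, t_k not Gosper-summable.

No — negative degree bound, so no certificate f.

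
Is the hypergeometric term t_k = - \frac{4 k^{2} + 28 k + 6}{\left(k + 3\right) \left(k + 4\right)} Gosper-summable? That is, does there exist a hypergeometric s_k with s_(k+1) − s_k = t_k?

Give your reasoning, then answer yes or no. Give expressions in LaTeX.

t_(k+1)/t_k = (k + 3)*(14*k + 2*(k + 1)**2 + 17)/((k + 5)*(2*k**2 + 14*k + 3)).
Factor: A=k + 3; B=k + 5; C=k**2 + 7*k + 3/2.
Set up (k + 3)·f(k+1) − (k + 4)·f(k) − (k**2 + 7*k + 3/2) = 0.
Bound: deg f ≤ 2.
Coefficient equations give f(k) = k*(2*k - 1)/2.
Certificate R = B(k−1)f/C = k*(k + 4)*(2*k - 1)/(2*k**2 + 14*k + 3) gives s_k = 2*k*(1 - 2*k)/(k + 3).
Verify: 2*(-2*k**2 - 14*k - 3)/(k**2 + 7*k + 12) matches t_k.

Yes. s_k = \frac{2 k \left(1 - 2 k\right)}{k + 3}.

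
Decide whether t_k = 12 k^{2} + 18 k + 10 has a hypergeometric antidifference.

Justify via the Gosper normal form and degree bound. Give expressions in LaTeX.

r(k) = (6*k**2 + 21*k + 20)/(6*k**2 + 9*k + 5) after simplifying.
A = 1, B = 1, C = k**2 + 3*k/2 + 5/6.
Set up (1)·f(k+1) − (1)·f(k) − (k**2 + 3*k/2 + 5/6) = 0.
Degrees (0,0,2) ⇒ d ≤ 3.
Coefficient equations give f(k) = k*(4*k**2 + 3*k + 3)/12.
Then R = B(k−1)f/C = k*(4*k**2 + 3*k + 3)/(2*(6*k**2 + 9*k + 5)), so s_k = R(k)·t_k = k*(4*k**2 + 3*k + 3).
s_(k+1) − s_k = 12*k**2 + 18*k + 10 = t_k.

Yes. s_k = k \left(4 k^{2} + 3 k + 3\right).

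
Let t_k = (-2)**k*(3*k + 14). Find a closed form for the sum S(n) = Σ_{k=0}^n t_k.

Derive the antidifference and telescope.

S(n) = 2*(-2)**n*n + 10*(-2)**n + 4

Ratio r(k) = 2*(-3*k - 17)/(3*k + 14).
Factor: A=-2; B=1; C=k + 14/3.
Set up (-2)·f(k+1) − (1)·f(k) − (k + 14/3) = 0.
Bound: deg f ≤ 1.
Match coefficients ⇒ f(k) = -(k + 4)/3.
Certificate R = B(k−1)f/C = -(k + 4)/(3*k + 14) gives s_k = (-2)**k*(-k - 4).
Check: Δs_k = (-2)**k*(3*k + 14). ✓
s_(n+1) = 2*(-2)**n*(n + 5) and s_(0) = -4, so S(n) = 2*(-2)**n*n + 10*(-2)**n + 4.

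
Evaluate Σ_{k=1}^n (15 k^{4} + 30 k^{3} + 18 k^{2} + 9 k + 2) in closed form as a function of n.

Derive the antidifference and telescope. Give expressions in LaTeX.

S(n) = n \left(3 n^{4} + 15 n^{3} + 26 n^{2} + 21 n + 9\right)

r(k) = (15*k**4 + 90*k**3 + 198*k**2 + 195*k + 74)/(15*k**4 + 30*k**3 + 18*k**2 + 9*k + 2) after simplifying.
So A=1 and B=1, with C=k**4 + 2*k**3 + 6*k**2/5 + 3*k/5 + 2/15.
Need (1)·f(k+1) − (1)·f(k) = k**4 + 2*k**3 + 6*k**2/5 + 3*k/5 + 2/15.
From deg A=0, deg B=0, deg C=4: d=5.
Match coefficients ⇒ f(k) = k**2*(3*k**3 - 4*k + 3)/15.
Get s_k = R·t_k = k**2*(3*k**3 - 4*k + 3) with R(k) = B(k−1)f(k)/C(k) = k**2*(3*k**3 - 4*k + 3)/(15*k**4 + 30*k**3 + 18*k**2 + 9*k + 2).
s_(k+1) − s_k = 15*k**4 + 30*k**3 + 18*k**2 + 9*k + 2 = t_k.
Evaluate: s_(n+1) = 3*n**5 + 15*n**4 + 26*n**3 + 21*n**2 + 9*n + 2; subtract s_(1) = 2 ⇒ S(n) = n*(3*n**4 + 15*n**3 + 26*n**2 + 21*n + 9).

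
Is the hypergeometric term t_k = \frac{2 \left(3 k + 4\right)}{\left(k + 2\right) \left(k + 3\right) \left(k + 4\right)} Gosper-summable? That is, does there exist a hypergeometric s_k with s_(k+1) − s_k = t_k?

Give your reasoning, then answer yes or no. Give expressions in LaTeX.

Step 1: r(k) = (k + 2)*(3*k + 7)/((k + 5)*(3*k + 4)).
Take A(k)=k + 2, B(k)=k + 5, C(k)=k + 4/3.
Need (k + 2)·f(k+1) − (k + 4)·f(k) = k + 4/3.
Degrees (1,1,1) ⇒ d ≤ 2.
Match coefficients ⇒ f(k) = k*(5*k + 7)/18.
Certificate R = B(k−1)f/C = k*(k + 4)*(5*k + 7)/(6*(3*k + 4)) gives s_k = k*(5*k + 7)/(3*(k + 2)*(k + 3)).
Δs = 2*(3*k + 4)/(k**3 + 9*k**2 + 26*k + 24), as required.

Yes. s_k = \frac{k \left(5 k + 7\right)}{3 \left(k + 2\right) \left(k + 3\right)}.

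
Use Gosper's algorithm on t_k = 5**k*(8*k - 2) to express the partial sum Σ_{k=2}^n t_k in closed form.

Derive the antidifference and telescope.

Compute t_(k+1)/t_k: get 5*(4*k + 3)/(4*k - 1).
Take A(k)=5, B(k)=1, C(k)=k - 1/4.
Solve (5)·f(k+1) − (1)·f(k) = k - 1/4.
deg f ≤ 1 (via 0,0,1).
Match coefficients ⇒ f(k) = (2*k - 3)/8.
Certificate R = B(k−1)f/C = (2*k - 3)/(2*(4*k - 1)) gives s_k = 5**k*(2*k - 3).
s_(k+1) − s_k = 5**k*(8*k - 2) = t_k.
Evaluate: s_(n+1) = 5**(n + 1)*(2*n - 1); subtract s_(2) = 25 ⇒ S(n) = 10*5**n*n - 5*5**n - 25.

S(n) = 10*5**n*n - 5*5**n - 25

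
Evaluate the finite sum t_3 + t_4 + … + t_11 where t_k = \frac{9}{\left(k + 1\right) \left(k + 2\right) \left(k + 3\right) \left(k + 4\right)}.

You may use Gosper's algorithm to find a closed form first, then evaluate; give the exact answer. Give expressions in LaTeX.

Step 1: r(k) = (k + 1)/(k + 5).
A = k + 1, B = k + 5, C = 1.
Key eq: (k + 1)·f(k+1) = (k + 4)·f(k) + (1).
From deg A=1, deg B=1, deg C=0: d=3.
Solve for f: f(k) = k*(k**2 + 6*k + 11)/18 (degree 3 ≤ 3).
Get s_k = R·t_k = k*(k**2 + 6*k + 11)/(2*(k + 1)*(k + 2)*(k + 3)) with R(k) = B(k−1)f(k)/C(k) = k*(k + 4)*(k**2 + 6*k + 11)/18.
Δs = 9/(k**4 + 10*k**3 + 35*k**2 + 50*k + 24), as required.
Telescoping: Σ = s_(12) − s_(3) = 227/455 − (19/40) = 87/3640.

Σ = 87/3640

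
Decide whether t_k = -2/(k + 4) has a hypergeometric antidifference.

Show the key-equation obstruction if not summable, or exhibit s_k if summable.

No — key equation has no polynomial f.

Ratio r(k) = (k + 4)/(k + 5).
Normal form (A,B,C) = (k + 4, k + 5, 1).
Solve (k + 4)·f(k+1) − (k + 4)·f(k) = 1.
deg f ≤ 0 (via 1,1,0).
Put f(k) = c0: A·f(k+1) − B(k−1)·f(k) − C = -1; need -1 = 0 — inconsistent ⇒ no f, not summable.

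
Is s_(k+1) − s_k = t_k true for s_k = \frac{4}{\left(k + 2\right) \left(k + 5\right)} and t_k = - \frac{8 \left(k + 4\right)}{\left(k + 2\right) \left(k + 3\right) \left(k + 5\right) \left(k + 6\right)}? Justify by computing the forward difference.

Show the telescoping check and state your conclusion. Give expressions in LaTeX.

s_(k+1) = 4/((k + 3)*(k + 6))
s_(k+1) − s_k = 8*(-k - 4)/(k**4 + 16*k**3 + 91*k**2 + 216*k + 180)
(s_(k+1) − s_k) − t_k = 0

valid (s_(k+1) − s_k reduces to t_k)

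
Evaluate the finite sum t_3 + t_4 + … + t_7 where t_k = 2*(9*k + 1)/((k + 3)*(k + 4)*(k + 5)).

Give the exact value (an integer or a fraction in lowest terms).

Ratio r(k) = (k + 3)*(9*k + 10)/((k + 6)*(9*k + 1)).
Gosper form: A/B · C(k+1)/C(k) with A=k + 3, B=k + 6, C=k + 1/9.
Set up (k + 3)·f(k+1) − (k + 5)·f(k) − (k + 1/9) = 0.
From deg A=1, deg B=1, deg C=1: d=2.
Solve for f: f(k) = k*(7*k - 5)/54 (degree 2 ≤ 2).
Then R = B(k−1)f/C = k*(k + 5)*(7*k - 5)/(6*(9*k + 1)), so s_k = R(k)·t_k = k*(7*k - 5)/(3*(k + 3)*(k + 4)).
Verify: 2*(9*k + 1)/(k**3 + 12*k**2 + 47*k + 60) matches t_k.
Sum = s_(8) − s_(3); s_(8) = 34/33, s_(3) = 8/21 ⇒ 50/77.

Σ = 50/77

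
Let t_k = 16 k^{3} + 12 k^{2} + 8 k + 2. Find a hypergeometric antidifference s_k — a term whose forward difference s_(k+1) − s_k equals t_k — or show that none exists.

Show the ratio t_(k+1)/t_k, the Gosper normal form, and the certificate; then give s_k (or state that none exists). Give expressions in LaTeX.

s_k = k^{2} \left(4 k^{2} - 4 k + 2\right)

Ratio r(k) = (8*k**3 + 30*k**2 + 40*k + 19)/(8*k**3 + 6*k**2 + 4*k + 1).
So A=1 and B=1, with C=k**3 + 3*k**2/4 + k/2 + 1/8.
Key eq: (1)·f(k+1) = (1)·f(k) + (k**3 + 3*k**2/4 + k/2 + 1/8).
From deg A=0, deg B=0, deg C=3: d=4.
A polynomial solution: f(k) = k**2*(2*k**2 - 2*k + 1)/8.
Then R = B(k−1)f/C = k**2*(2*k**2 - 2*k + 1)/(8*k**3 + 6*k**2 + 4*k + 1), so s_k = R(k)·t_k = k**2*(4*k**2 - 4*k + 2).
Check: Δs_k = 16*k**3 + 12*k**2 + 8*k + 2. ✓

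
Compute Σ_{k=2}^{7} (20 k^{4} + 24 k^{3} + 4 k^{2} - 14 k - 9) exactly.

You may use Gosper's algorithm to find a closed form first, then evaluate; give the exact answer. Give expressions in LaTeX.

Σ = 112416

Step 1: r(k) = (20*k**4 + 104*k**3 + 196*k**2 + 146*k + 25)/(20*k**4 + 24*k**3 + 4*k**2 - 14*k - 9).
So A=1 and B=1, with C=k**4 + 6*k**3/5 + k**2/5 - 7*k/10 - 9/20.
Set up (1)·f(k+1) − (1)·f(k) − (k**4 + 6*k**3/5 + k**2/5 - 7*k/10 - 9/20) = 0.
Degrees (0,0,4) ⇒ d ≤ 5.
A polynomial solution: f(k) = k*(4*k**4 - 4*k**3 - 4*k**2 - 3*k - 2)/20.
Certificate R = B(k−1)f/C = k*(4*k**4 - 4*k**3 - 4*k**2 - 3*k - 2)/(20*k**4 + 24*k**3 + 4*k**2 - 14*k - 9) gives s_k = k*(4*k**4 - 4*k**3 - 4*k**2 - 3*k - 2).
Verify: 20*k**4 + 24*k**3 + 4*k**2 - 14*k - 9 matches t_k.
Telescoping: Σ = s_(8) − s_(2) = 112432 − (16) = 112416.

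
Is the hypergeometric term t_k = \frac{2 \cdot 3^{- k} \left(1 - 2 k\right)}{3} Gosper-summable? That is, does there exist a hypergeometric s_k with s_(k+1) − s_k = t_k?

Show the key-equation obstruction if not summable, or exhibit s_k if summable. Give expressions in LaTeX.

Compute t_(k+1)/t_k: get (2*k + 1)/(3*(2*k - 1)).
Normal form (A,B,C) = (1/3, 1, k - 1/2).
Set up (1/3)·f(k+1) − (1)·f(k) − (k - 1/2) = 0.
Degrees (0,0,1) ⇒ d ≤ 1.
Solving with deg f ≤ 1: f(k) = -3*k/2.
Certificate R = B(k−1)f/C = -3*k/(2*k - 1) gives s_k = 2*k/3**k.
Δs = 2*(1 - 2*k)/(3*3**k), as required.

Yes. s_k = 2 \cdot 3^{- k} k.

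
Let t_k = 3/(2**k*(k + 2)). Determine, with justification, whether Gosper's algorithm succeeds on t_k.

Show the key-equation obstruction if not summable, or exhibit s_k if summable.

Step 1: r(k) = (k + 2)/(2*(k + 3)).
Gosper form: A/B · C(k+1)/C(k) with A=k/2 + 1, B=k + 3, C=1.
Solve (k/2 + 1)·f(k+1) − (k + 2)·f(k) = 1.
deg f ≤ -1 (via 1,1,0).
Bound -1 < 0, so the key equation has no polynomial solution.

No — t_k has no hypergeometric antidifference.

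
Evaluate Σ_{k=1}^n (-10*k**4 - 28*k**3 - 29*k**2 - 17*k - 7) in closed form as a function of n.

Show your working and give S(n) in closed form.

Step 1: r(k) = (10*k**4 + 68*k**3 + 173*k**2 + 199*k + 91)/(10*k**4 + 28*k**3 + 29*k**2 + 17*k + 7).
So A=1 and B=1, with C=k**4 + 14*k**3/5 + 29*k**2/10 + 17*k/10 + 7/10.
Set up (1)·f(k+1) − (1)·f(k) − (k**4 + 14*k**3/5 + 29*k**2/10 + 17*k/10 + 7/10) = 0.
deg f ≤ 5 (via 0,0,4).
Match coefficients ⇒ f(k) = k*(2*k**4 + 2*k**3 - k**2 + k + 3)/10.
So s_k = (B(k−1)f/C)·t_k = (k*(2*k**4 + 2*k**3 - k**2 + k + 3)/(10*k**4 + 28*k**3 + 29*k**2 + 17*k + 7))·t_k = k*(-2*k**4 - 2*k**3 + k**2 - k - 3).
Δs = -10*k**4 - 28*k**3 - 29*k**2 - 17*k - 7, as required.
Telescope: S(n) = s_(n+1) − s_(1) = -2*n**5 - 12*n**4 - 27*n**3 - 30*n**2 - 20*n - 7 − (-7) = n*(-2*n**4 - 12*n**3 - 27*n**2 - 30*n - 20).

S(n) = n*(-2*n**4 - 12*n**3 - 27*n**2 - 30*n - 20)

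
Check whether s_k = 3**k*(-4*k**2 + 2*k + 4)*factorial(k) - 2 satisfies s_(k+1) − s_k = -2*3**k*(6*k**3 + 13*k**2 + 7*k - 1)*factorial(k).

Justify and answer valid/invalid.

s_(k+1) = 3**(k + 1)*(2*k - 4*(k + 1)**2 + 6)*factorial(k + 1) - 2
s_(k+1) − s_k = -2*3**k*(6*k**3 + 13*k**2 + 7*k - 1)*factorial(k)
(s_(k+1) − s_k) − t_k = 0

Valid — Δs_k = t_k.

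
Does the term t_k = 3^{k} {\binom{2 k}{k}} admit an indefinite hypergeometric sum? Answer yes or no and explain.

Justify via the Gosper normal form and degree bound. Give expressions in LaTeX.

No — t_k has no hypergeometric antidifference.

Compute t_(k+1)/t_k: get 6*(2*k + 1)/(k + 1).
Factor: A=12*k + 6; B=k + 1; C=1.
Solve (12*k + 6)·f(k+1) − (k)·f(k) = 1.
d = -1 from the (1,1,0) case.
Negative degree bound (-1): no f exists, t_k not Gosper-summable.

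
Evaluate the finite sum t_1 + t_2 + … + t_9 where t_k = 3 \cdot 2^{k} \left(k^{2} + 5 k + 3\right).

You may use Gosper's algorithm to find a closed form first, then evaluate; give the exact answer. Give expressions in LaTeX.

Step 1: r(k) = 2*(k**2 + 7*k + 9)/(k**2 + 5*k + 3).
Take A(k)=2, B(k)=1, C(k)=k**2 + 5*k + 3.
Key eq: (2)·f(k+1) = (1)·f(k) + (k**2 + 5*k + 3).
From deg A=0, deg B=0, deg C=2: d=2.
Solving with deg f ≤ 2: f(k) = k**2 + k - 1.
R(k) = B(k−1)·f(k)/C(k) = (k**2 + k - 1)/(k**2 + 5*k + 3); s_k = R·t_k = 3*2**k*(k**2 + k - 1).
Verify: 3*2**k*(k**2 + 5*k + 3) matches t_k.
Telescoping: Σ = s_(10) − s_(1) = 334848 − (6) = 334842.

Σ = 334842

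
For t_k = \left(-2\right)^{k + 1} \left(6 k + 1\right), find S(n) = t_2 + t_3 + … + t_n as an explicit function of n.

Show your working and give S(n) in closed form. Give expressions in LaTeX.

r(k) = 2*(-6*k - 7)/(6*k + 1) after simplifying.
Normal form (A,B,C) = (-2, 1, k + 1/6).
Set up (-2)·f(k+1) − (1)·f(k) − (k + 1/6) = 0.
deg f ≤ 1 (via 0,0,1).
Coefficient equations give f(k) = -(2*k - 1)/6.
Certificate R = B(k−1)f/C = -(2*k - 1)/(6*k + 1) gives s_k = (-2)**(k + 1)*(1 - 2*k).
Check: Δs_k = (-2)**(k + 1)*(6*k + 1). ✓
Σ_(k=2)^n t_k = s_(n+1) − s_(2) = ((-2)**(n + 2)*(-2*n - 1)) − (24), i.e. -4*(-2)**n + 4*(-2)**(n + 1)*n - 24.

S(n) = - 4 \left(-2\right)^{n} + 4 \left(-2\right)^{n + 1} n - 24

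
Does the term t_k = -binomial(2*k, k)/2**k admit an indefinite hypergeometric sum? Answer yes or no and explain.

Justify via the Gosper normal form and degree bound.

No — t_k has no hypergeometric antidifference.

Step 1: r(k) = (2*k + 1)/(k + 1).
Gosper form: A/B · C(k+1)/C(k) with A=2*k + 1, B=k + 1, C=1.
Solve (2*k + 1)·f(k+1) − (k)·f(k) = 1.
From deg A=1, deg B=1, deg C=0: d=-1.
deg f ≤ -1 is impossible — no certificate.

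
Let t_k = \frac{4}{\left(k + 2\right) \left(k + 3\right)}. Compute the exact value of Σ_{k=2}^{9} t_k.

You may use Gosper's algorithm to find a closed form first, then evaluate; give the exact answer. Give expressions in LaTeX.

Σ = 2/3

Compute t_(k+1)/t_k: get (k + 2)/(k + 4).
A = k + 2, B = k + 4, C = 1.
Solve (k + 2)·f(k+1) − (k + 3)·f(k) = 1.
d = 1 from the (1,1,0) case.
Coefficient equations give f(k) = k/2.
So s_k = (B(k−1)f/C)·t_k = (k*(k + 3)/2)·t_k = 2*k/(k + 2).
Δs = 4/(k**2 + 5*k + 6), as required.
Telescoping: Σ = s_(10) − s_(2) = 5/3 − (1) = 2/3.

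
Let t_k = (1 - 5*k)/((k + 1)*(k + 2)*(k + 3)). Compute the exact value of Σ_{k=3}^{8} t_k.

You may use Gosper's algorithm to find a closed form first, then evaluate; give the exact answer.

Σ = -93/220

The ratio is (k + 1)*(5*k + 4)/((k + 4)*(5*k - 1)).
Take A(k)=k + 1, B(k)=k + 4, C(k)=k - 1/5.
Set up (k + 1)·f(k+1) − (k + 3)·f(k) − (k - 1/5) = 0.
Bound: deg f ≤ 2.
Match coefficients ⇒ f(k) = k*(k - 2)/5.
So s_k = (B(k−1)f/C)·t_k = (k*(k - 2)*(k + 3)/(5*k - 1))·t_k = k*(2 - k)/((k + 1)*(k + 2)).
Verify: (1 - 5*k)/(k**3 + 6*k**2 + 11*k + 6) matches t_k.
Σ_(k=3)^(8) t_k = s_(9) − s_(3) = -63/110 − (-3/20) = -93/220.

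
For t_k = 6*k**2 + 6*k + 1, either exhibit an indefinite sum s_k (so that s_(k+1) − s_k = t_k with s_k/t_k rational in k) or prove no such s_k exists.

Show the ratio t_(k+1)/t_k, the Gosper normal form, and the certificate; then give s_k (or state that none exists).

t_(k+1)/t_k = (6*k**2 + 18*k + 13)/(6*k**2 + 6*k + 1).
So A=1 and B=1, with C=k**2 + k + 1/6.
Need (1)·f(k+1) − (1)·f(k) = k**2 + k + 1/6.
d = 3 from the (0,0,2) case.
Match coefficients ⇒ f(k) = k*(2*k**2 - 1)/6.
R(k) = B(k−1)·f(k)/C(k) = k*(2*k**2 - 1)/(6*k**2 + 6*k + 1); s_k = R·t_k = 2*k**3 - k.
Δs = 6*k**2 + 6*k + 1, as required.

s_k = 2*k**3 - k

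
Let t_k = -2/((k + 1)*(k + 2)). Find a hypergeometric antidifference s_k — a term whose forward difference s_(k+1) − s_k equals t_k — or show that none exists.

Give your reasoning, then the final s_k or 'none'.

r(k) = (k + 1)/(k + 3) after simplifying.
Take A(k)=k + 1, B(k)=k + 3, C(k)=1.
f must satisfy (k + 1)·f(k+1) − (k + 2)·f(k) = 1.
From deg A=1, deg B=1, deg C=0: d=1.
Solve for f: f(k) = k (degree 1 ≤ 1).
R(k) = B(k−1)·f(k)/C(k) = k*(k + 2); s_k = R·t_k = -2*k/(k + 1).
Δs = -2/(k**2 + 3*k + 2), as required.

s_k = -2*k/(k + 1)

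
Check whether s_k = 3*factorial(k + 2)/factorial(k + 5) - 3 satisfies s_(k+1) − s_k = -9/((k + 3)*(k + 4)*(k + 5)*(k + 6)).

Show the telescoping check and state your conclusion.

s_(k+1) = 3*factorial(k + 3)/factorial(k + 6) - 3
s_(k+1) − s_k = -9/((k + 3)*(k + 4)*(k + 5)*(k + 6))
(s_(k+1) − s_k) − t_k = 0

Valid — Δs_k = t_k.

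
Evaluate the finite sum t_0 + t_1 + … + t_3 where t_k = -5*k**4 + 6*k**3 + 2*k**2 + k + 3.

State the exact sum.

Σ = -228

r(k) = (5*k**4 + 14*k**3 + 10*k**2 - 3*k - 7)/(5*k**4 - 6*k**3 - 2*k**2 - k - 3) after simplifying.
A = 1, B = 1, C = k**4 - 6*k**3/5 - 2*k**2/5 - k/5 - 3/5.
Need (1)·f(k+1) − (1)·f(k) = k**4 - 6*k**3/5 - 2*k**2/5 - k/5 - 3/5.
From deg A=0, deg B=0, deg C=4: d=5.
Coefficient equations give f(k) = k*(k**4 - 4*k**3 + 4*k**2 - k - 3)/5.
So s_k = (B(k−1)f/C)·t_k = (k*(k**4 - 4*k**3 + 4*k**2 - k - 3)/(5*k**4 - 6*k**3 - 2*k**2 - k - 3))·t_k = k*(-k**4 + 4*k**3 - 4*k**2 + k + 3).
Δs = -5*k**4 + 6*k**3 + 2*k**2 + k + 3, as required.
Telescoping: Σ = s_(4) − s_(0) = -228 − (0) = -228.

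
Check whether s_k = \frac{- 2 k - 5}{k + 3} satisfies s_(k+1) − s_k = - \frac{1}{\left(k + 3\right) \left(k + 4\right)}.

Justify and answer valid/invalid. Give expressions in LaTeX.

s_(k+1) = (-2*k - 7)/(k + 4)
s_(k+1) − s_k = -1/(k**2 + 7*k + 12)
(s_(k+1) − s_k) − t_k = 0

Valid: the claim telescopes to t_k.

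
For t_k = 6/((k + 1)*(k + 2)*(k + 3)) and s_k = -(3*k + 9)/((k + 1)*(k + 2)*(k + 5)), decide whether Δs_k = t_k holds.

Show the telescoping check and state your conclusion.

Invalid: residual 6*(-3*k - 13)/(k**5 + 17*k**4 + 107*k**3 + 307*k**2 + 396*k + 180) ≠ 0.

s_(k+1) = 3*(-k - 4)/((k + 2)*(k + 3)*(k + 6))
s_(k+1) − s_k = 6*(k**2 + 8*k + 17)/(k**5 + 17*k**4 + 107*k**3 + 307*k**2 + 396*k + 180)
(s_(k+1) − s_k) − t_k = 6*(-3*k - 13)/(k**5 + 17*k**4 + 107*k**3 + 307*k**2 + 396*k + 180)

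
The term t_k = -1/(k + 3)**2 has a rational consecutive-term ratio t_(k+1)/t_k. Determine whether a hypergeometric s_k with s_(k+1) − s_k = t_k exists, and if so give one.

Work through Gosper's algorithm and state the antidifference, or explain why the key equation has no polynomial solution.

none (Gosper's algorithm certifies no s_k)

Step 1: r(k) = (k + 3)**2/(k + 4)**2.
So A=k**2 + 6*k + 9 and B=k**2 + 8*k + 16, with C=1.
Solve (k**2 + 6*k + 9)·f(k+1) − (k**2 + 6*k + 9)·f(k) = 1.
Bound: deg f ≤ 0.
f = c0 ⇒ A·f(k+1) − B(k−1)·f(k) − C = -1. The system {-1 = 0} is inconsistent; no antidifference.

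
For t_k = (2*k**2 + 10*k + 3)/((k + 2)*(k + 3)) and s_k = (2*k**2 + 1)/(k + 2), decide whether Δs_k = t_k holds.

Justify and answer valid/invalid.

s_(k+1) = (2*(k + 1)**2 + 1)/(k + 3)
s_(k+1) − s_k = (2*k**2 + 10*k + 3)/(k**2 + 5*k + 6)
(s_(k+1) − s_k) − t_k = 0

Valid — Δs_k = t_k.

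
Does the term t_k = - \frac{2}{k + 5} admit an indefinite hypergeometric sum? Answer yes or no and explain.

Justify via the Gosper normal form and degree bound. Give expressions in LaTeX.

No; the coefficient equations for f are inconsistent.

The ratio is (k + 5)/(k + 6).
Gosper form: A/B · C(k+1)/C(k) with A=k + 5, B=k + 6, C=1.
Key eq: (k + 5)·f(k+1) = (k + 5)·f(k) + (1).
deg f ≤ 0 (via 1,1,0).
Write f(k) = c0. Then LHS − RHS = -1, requiring -1 = 0: contradictory. No certificate.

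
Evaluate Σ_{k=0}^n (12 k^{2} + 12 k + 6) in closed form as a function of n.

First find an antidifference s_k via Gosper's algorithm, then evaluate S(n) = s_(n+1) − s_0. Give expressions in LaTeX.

Ratio r(k) = (2*k**2 + 6*k + 5)/(2*k**2 + 2*k + 1).
A = 1, B = 1, C = k**2 + k + 1/2.
f must satisfy (1)·f(k+1) − (1)·f(k) = k**2 + k + 1/2.
d = 3 from the (0,0,2) case.
Solve for f: f(k) = k*(2*k**2 + 1)/6 (degree 3 ≤ 3).
Then R = B(k−1)f/C = k*(2*k**2 + 1)/(3*(2*k**2 + 2*k + 1)), so s_k = R(k)·t_k = 4*k**3 + 2*k.
s_(k+1) − s_k = 12*k**2 + 12*k + 6 = t_k.
Evaluate: s_(n+1) = 4*n**3 + 12*n**2 + 14*n + 6; subtract s_(0) = 0 ⇒ S(n) = 4*n**3 + 12*n**2 + 14*n + 6.

S(n) = 4 n^{3} + 12 n^{2} + 14 n + 6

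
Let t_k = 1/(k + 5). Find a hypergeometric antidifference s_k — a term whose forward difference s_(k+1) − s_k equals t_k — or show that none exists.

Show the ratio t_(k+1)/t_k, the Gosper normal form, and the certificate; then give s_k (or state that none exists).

The ratio is (k + 5)/(k + 6).
Normal form (A,B,C) = (k + 5, k + 6, 1).
Solve (k + 5)·f(k+1) − (k + 5)·f(k) = 1.
From deg A=1, deg B=1, deg C=0: d=0.
Write f(k) = c0. Then LHS − RHS = -1, requiring -1 = 0: contradictory. No certificate.

none (Gosper's algorithm certifies no s_k)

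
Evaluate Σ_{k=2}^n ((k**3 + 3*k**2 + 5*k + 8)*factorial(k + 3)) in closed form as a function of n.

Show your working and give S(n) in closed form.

S(n) = n**2*factorial(n + 4) + 3*factorial(n + 4) - 480

r(k) = (k**4 + 10*k**3 + 38*k**2 + 73*k + 68)/(k**3 + 3*k**2 + 5*k + 8) after simplifying.
Normal form (A,B,C) = (k + 4, 1, k**3 + 3*k**2 + 5*k + 8).
Key eq: (k + 4)·f(k+1) = (1)·f(k) + (k**3 + 3*k**2 + 5*k + 8).
d = 2 from the (1,0,3) case.
A polynomial solution: f(k) = k**2 - 2*k + 4.
So s_k = (B(k−1)f/C)·t_k = ((k**2 - 2*k + 4)/(k**3 + 3*k**2 + 5*k + 8))·t_k = (k**2 - 2*k + 4)*factorial(k + 3).
s_(k+1) − s_k = (k**3 + 3*k**2 + 5*k + 8)*factorial(k + 3) = t_k.
s_(n+1) = (n**2 + 3)*factorial(n + 4) and s_(2) = 480, so S(n) = n**2*factorial(n + 4) + 3*factorial(n + 4) - 480.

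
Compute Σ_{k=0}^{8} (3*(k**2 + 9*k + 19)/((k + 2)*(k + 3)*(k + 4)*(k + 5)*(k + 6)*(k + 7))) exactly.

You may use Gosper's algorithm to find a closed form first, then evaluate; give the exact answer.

The ratio is (k + 2)*(9*k + (k + 1)**2 + 28)/((k + 8)*(k**2 + 9*k + 19)).
So A=k + 2 and B=k + 8, with C=k**2 + 9*k + 19.
Need (k + 2)·f(k+1) − (k + 7)·f(k) = k**2 + 9*k + 19.
d = 5 from the (1,1,2) case.
Match coefficients ⇒ f(k) = k*(k + 3)*(k + 5)*(k**2 + 12*k + 44)/144.
Then R = B(k−1)f/C = k*(k + 3)*(k + 5)*(k + 7)*(k**2 + 12*k + 44)/(144*(k**2 + 9*k + 19)), so s_k = R(k)·t_k = k*(k**2 + 12*k + 44)/(48*(k**3 + 12*k**2 + 44*k + 48)).
Check: Δs_k = 3*(k**2 + 9*k + 19)/(k**6 + 27*k**5 + 295*k**4 + 1665*k**3 + 5104*k**2 + 8028*k + 5040). ✓
Telescoping: Σ = s_(9) − s_(0) = 233/11440 − (0) = 233/11440.

Σ = 233/11440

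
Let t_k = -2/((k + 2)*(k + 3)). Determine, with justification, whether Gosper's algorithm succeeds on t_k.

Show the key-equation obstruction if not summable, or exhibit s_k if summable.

r(k) = (k + 2)/(k + 4) after simplifying.
Gosper form: A/B · C(k+1)/C(k) with A=k + 2, B=k + 4, C=1.
Set up (k + 2)·f(k+1) − (k + 3)·f(k) − (1) = 0.
From deg A=1, deg B=1, deg C=0: d=1.
Solve for f: f(k) = k/2 (degree 1 ≤ 1).
Certificate R = B(k−1)f/C = k*(k + 3)/2 gives s_k = -k/(k + 2).
Δs = -2/(k**2 + 5*k + 6), as required.

Yes. s_k = -k/(k + 2).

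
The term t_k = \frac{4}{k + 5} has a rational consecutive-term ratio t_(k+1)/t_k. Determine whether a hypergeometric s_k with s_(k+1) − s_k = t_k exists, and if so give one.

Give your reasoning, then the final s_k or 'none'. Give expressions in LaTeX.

no hypergeometric antidifference exists

Step 1: r(k) = (k + 5)/(k + 6).
Gosper form: A/B · C(k+1)/C(k) with A=k + 5, B=k + 6, C=1.
f must satisfy (k + 5)·f(k+1) − (k + 5)·f(k) = 1.
d = 0 from the (1,1,0) case.
f = c0 ⇒ A·f(k+1) − B(k−1)·f(k) − C = -1. The system {-1 = 0} is inconsistent; no antidifference.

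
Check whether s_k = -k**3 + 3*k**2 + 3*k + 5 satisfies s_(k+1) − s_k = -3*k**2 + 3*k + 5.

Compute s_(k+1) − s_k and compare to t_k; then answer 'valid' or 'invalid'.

Valid — Δs_k = t_k.

s_(k+1) = -k**3 + 6*k + 10
s_(k+1) − s_k = -3*k**2 + 3*k + 5
(s_(k+1) − s_k) − t_k = 0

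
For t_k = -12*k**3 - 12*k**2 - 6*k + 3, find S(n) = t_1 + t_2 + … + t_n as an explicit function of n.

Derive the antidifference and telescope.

Compute t_(k+1)/t_k: get (4*k**3 + 16*k**2 + 22*k + 9)/(4*k**3 + 4*k**2 + 2*k - 1).
Gosper form: A/B · C(k+1)/C(k) with A=1, B=1, C=k**3 + k**2 + k/2 - 1/4.
Set up (1)·f(k+1) − (1)·f(k) − (k**3 + k**2 + k/2 - 1/4) = 0.
Degrees (0,0,3) ⇒ d ≤ 4.
Match coefficients ⇒ f(k) = k*(3*k**3 - 2*k**2 - 4)/12.
So s_k = (B(k−1)f/C)·t_k = (k*(3*k**3 - 2*k**2 - 4)/(3*(4*k**3 + 4*k**2 + 2*k - 1)))·t_k = k*(-3*k**3 + 2*k**2 + 4).
Verify: -12*k**3 - 12*k**2 - 6*k + 3 matches t_k.
s_(n+1) = -3*n**4 - 10*n**3 - 12*n**2 - 2*n + 3 and s_(1) = 3, so S(n) = n*(-3*n**3 - 10*n**2 - 12*n - 2).

S(n) = n*(-3*n**3 - 10*n**2 - 12*n - 2)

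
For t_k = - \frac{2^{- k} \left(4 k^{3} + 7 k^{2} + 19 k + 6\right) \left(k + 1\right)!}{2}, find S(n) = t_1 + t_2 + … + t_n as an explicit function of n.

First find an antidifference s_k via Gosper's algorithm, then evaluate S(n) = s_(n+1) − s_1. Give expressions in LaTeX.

Ratio r(k) = (4*k**4 + 27*k**3 + 83*k**2 + 126*k + 72)/(2*(4*k**3 + 7*k**2 + 19*k + 6)).
So A=k/2 + 1 and B=1, with C=k**3 + 7*k**2/4 + 19*k/4 + 3/2.
Need (k/2 + 1)·f(k+1) − (1)·f(k) = k**3 + 7*k**2/4 + 19*k/4 + 3/2.
d = 2 from the (1,0,3) case.
A polynomial solution: f(k) = k*(4*k - 1)/2.
Get s_k = R·t_k = -k*(4*k - 1)*factorial(k + 1)/2**k with R(k) = B(k−1)f(k)/C(k) = 2*k*(4*k - 1)/(4*k**3 + 7*k**2 + 19*k + 6).
Check: Δs_k = -(4*k**3 + 7*k**2 + 19*k + 6)*factorial(k + 1)/(2*2**k). ✓
Σ_(k=1)^n t_k = s_(n+1) − s_(1) = (-2**(-n - 1)*(n + 1)*(4*n + 3)*factorial(n + 2)) − (-3), i.e. (6*2**n - 4*n**4*factorial(n) - 19*n**3*factorial(n) - 32*n**2*factorial(n) - 23*n*factorial(n) - 6*factorial(n))/(2*2**n).

S(n) = \frac{2^{- n} \left(6 \cdot 2^{n} - 4 n^{4} n! - 19 n^{3} n! - 32 n^{2} n! - 23 n n! - 6 n!\right)}{2}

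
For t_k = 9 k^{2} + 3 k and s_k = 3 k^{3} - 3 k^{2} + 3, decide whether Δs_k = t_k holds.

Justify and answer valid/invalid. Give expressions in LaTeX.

s_(k+1) = 3*(k + 1)**3 - 3*(k + 1)**2 + 3
s_(k+1) − s_k = 3*k*(3*k + 1)
(s_(k+1) − s_k) − t_k = 0

Valid — Δs_k = t_k.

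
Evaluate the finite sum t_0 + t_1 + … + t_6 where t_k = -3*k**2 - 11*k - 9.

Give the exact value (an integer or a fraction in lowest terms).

Σ = -567

Step 1: r(k) = (3*k**2 + 17*k + 23)/(3*k**2 + 11*k + 9).
Gosper form: A/B · C(k+1)/C(k) with A=1, B=1, C=k**2 + 11*k/3 + 3.
f must satisfy (1)·f(k+1) − (1)·f(k) = k**2 + 11*k/3 + 3.
Degrees (0,0,2) ⇒ d ≤ 3.
Coefficient equations give f(k) = k*(k + 2)**2/3.
Certificate R = B(k−1)f/C = k*(k + 2)**2/(3*k**2 + 11*k + 9) gives s_k = k*(-k**2 - 4*k - 4).
Δs = -3*k**2 - 11*k - 9, as required.
Telescoping: Σ = s_(7) − s_(0) = -567 − (0) = -567.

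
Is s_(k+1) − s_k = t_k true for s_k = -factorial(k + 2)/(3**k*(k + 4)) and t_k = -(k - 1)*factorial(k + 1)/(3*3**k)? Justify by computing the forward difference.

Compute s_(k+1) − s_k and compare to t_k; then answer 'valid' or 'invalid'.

Invalid: residual 2*(k**2 + 3*k - 7)*factorial(k + 1)/(3*3**k*(k + 4)*(k + 5)) ≠ 0.

s_(k+1) = -factorial(k + 3)/(3*3**k*(k + 5))
s_(k+1) − s_k = -(k**2 + 4*k - 3)*factorial(k + 2)/(3*3**k*(k + 4)*(k + 5))
(s_(k+1) − s_k) − t_k = 2*(k**2 + 3*k - 7)*factorial(k + 1)/(3*3**k*(k + 4)*(k + 5))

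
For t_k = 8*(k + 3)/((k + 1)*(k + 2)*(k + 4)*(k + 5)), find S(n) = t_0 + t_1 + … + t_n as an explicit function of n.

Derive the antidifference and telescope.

r(k) = (k + 1)*(k + 4)**2/((k + 3)**2*(k + 6)) after simplifying.
A = k + 1, B = k + 6, C = k**2 + 6*k + 9.
f must satisfy (k + 1)·f(k+1) − (k + 5)·f(k) = k**2 + 6*k + 9.
Bound: deg f ≤ 4.
Match coefficients ⇒ f(k) = k*(k + 2)*(k + 3)*(k + 5)/8.
So s_k = (B(k−1)f/C)·t_k = (k*(k + 2)*(k + 5)**2/(8*(k + 3)))·t_k = k*(k + 5)/(k**2 + 5*k + 4).
Δs = 8*(k + 3)/(k**4 + 12*k**3 + 49*k**2 + 78*k + 40), as required.
Evaluate: s_(n+1) = (n**2 + 7*n + 6)/(n**2 + 7*n + 10); subtract s_(0) = 0 ⇒ S(n) = (n**2 + 7*n + 6)/(n**2 + 7*n + 10).

S(n) = (n**2 + 7*n + 6)/(n**2 + 7*n + 10)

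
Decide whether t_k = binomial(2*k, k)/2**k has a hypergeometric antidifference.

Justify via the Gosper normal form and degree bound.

Step 1: r(k) = (2*k + 1)/(k + 1).
A = 2*k + 1, B = k + 1, C = 1.
Key eq: (2*k + 1)·f(k+1) = (k)·f(k) + (1).
Bound: deg f ≤ -1.
Negative degree bound (-1): no f exists, t_k not Gosper-summable.

No — key equation has no polynomial f.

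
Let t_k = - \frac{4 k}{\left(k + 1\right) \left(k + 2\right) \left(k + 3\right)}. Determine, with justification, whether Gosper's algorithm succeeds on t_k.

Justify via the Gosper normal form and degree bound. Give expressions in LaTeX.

Yes. s_k = \frac{k \left(1 - k\right)}{\left(k + 1\right) \left(k + 2\right)}.

Compute t_(k+1)/t_k: get (k + 1)**2/(k*(k + 4)).
Normal form (A,B,C) = (k + 1, k + 4, k).
Key eq: (k + 1)·f(k+1) = (k + 3)·f(k) + (k).
d = 2 from the (1,1,1) case.
Coefficient equations give f(k) = k*(k - 1)/4.
So s_k = (B(k−1)f/C)·t_k = ((k - 1)*(k + 3)/4)·t_k = k*(1 - k)/((k + 1)*(k + 2)).
Verify: -4*k/(k**3 + 6*k**2 + 11*k + 6) matches t_k.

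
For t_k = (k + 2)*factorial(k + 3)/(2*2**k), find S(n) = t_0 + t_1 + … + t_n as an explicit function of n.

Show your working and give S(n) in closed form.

t_(k+1)/t_k = (k + 3)*(k + 4)/(2*(k + 2)).
So A=k/2 + 2 and B=1, with C=k + 2.
Solve (k/2 + 2)·f(k+1) − (1)·f(k) = k + 2.
Degrees (1,0,1) ⇒ d ≤ 0.
Coefficient equations give f(k) = 2.
So s_k = (B(k−1)f/C)·t_k = (2/(k + 2))·t_k = factorial(k + 3)/2**k.
s_(k+1) − s_k = (k + 2)*factorial(k + 3)/(2*2**k) = t_k.
Σ_(k=0)^n t_k = s_(n+1) − s_(0) = (2**(-n - 1)*factorial(n + 4)) − (6), i.e. -6 + factorial(n + 4)/(2*2**n).

S(n) = -6 + factorial(n + 4)/(2*2**n)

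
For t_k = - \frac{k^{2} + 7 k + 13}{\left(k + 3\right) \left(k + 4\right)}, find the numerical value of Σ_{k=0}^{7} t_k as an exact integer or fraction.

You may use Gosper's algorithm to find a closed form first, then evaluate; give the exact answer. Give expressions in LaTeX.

Σ = -272/33

t_(k+1)/t_k = (k + 3)*(7*k + (k + 1)**2 + 20)/((k + 5)*(k**2 + 7*k + 13)).
Normal form (A,B,C) = (k + 3, k + 5, k**2 + 7*k + 13).
f must satisfy (k + 3)·f(k+1) − (k + 4)·f(k) = k**2 + 7*k + 13.
deg f ≤ 2 (via 1,1,2).
Solving with deg f ≤ 2: f(k) = k*(3*k + 10)/3.
Then R = B(k−1)f/C = k*(k + 4)*(3*k + 10)/(3*(k**2 + 7*k + 13)), so s_k = R(k)·t_k = k*(-3*k - 10)/(3*(k + 3)).
Δs = (-k**2 - 7*k - 13)/(k**2 + 7*k + 12), as required.
Sum = s_(8) − s_(0); s_(8) = -272/33, s_(0) = 0 ⇒ -272/33.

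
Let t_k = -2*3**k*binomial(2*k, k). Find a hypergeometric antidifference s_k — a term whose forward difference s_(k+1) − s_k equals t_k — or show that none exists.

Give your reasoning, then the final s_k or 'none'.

Step 1: r(k) = 6*(2*k + 1)/(k + 1).
Gosper form: A/B · C(k+1)/C(k) with A=12*k + 6, B=k + 1, C=1.
Key eq: (12*k + 6)·f(k+1) = (k)·f(k) + (1).
Bound: deg f ≤ -1.
Negative degree bound (-1): no f exists, t_k not Gosper-summable.

none (Gosper's algorithm certifies no s_k)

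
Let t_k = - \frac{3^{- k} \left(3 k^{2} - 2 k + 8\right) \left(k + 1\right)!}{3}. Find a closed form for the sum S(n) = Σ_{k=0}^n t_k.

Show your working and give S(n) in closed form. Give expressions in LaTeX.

t_(k+1)/t_k = (k + 2)*(-2*k + 3*(k + 1)**2 + 6)/(3*(3*k**2 - 2*k + 8)).
A = k/3 + 2/3, B = 1, C = k**2 - 2*k/3 + 8/3.
Need (k/3 + 2/3)·f(k+1) − (1)·f(k) = k**2 - 2*k/3 + 8/3.
deg f ≤ 1 (via 1,0,2).
Solving with deg f ≤ 1: f(k) = 3*k - 2.
R(k) = B(k−1)·f(k)/C(k) = 3*(3*k - 2)/(3*k**2 - 2*k + 8); s_k = R·t_k = -(3*k - 2)*factorial(k + 1)/3**k.
Check: Δs_k = -(3*k**2 - 2*k + 8)*factorial(k + 1)/(3*3**k). ✓
Evaluate: s_(n+1) = -3**(-n - 1)*(3*n + 1)*factorial(n + 2); subtract s_(0) = 2 ⇒ S(n) = -2 - n*factorial(n + 2)/3**n - factorial(n + 2)/(3*3**n).

S(n) = -2 - 3^{- n} n \left(n + 2\right)! - \frac{3^{- n} \left(n + 2\right)!}{3}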